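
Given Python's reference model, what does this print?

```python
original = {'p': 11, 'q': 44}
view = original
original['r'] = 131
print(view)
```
{'p': 11, 'q': 44, 'r': 131}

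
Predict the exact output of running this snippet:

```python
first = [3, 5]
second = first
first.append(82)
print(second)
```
[3, 5, 82]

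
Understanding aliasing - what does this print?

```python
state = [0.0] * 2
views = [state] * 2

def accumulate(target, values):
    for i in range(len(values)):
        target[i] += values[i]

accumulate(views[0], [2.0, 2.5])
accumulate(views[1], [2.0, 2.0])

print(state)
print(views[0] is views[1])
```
[4.0, 4.5]
True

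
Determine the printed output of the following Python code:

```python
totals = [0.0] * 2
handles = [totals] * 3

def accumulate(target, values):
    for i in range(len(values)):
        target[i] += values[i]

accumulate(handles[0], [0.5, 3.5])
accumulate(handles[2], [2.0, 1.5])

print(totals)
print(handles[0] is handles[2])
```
[2.5, 5.0]
True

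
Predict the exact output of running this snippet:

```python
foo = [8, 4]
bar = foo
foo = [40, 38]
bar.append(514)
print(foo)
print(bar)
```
[40, 38]
[8, 4, 514]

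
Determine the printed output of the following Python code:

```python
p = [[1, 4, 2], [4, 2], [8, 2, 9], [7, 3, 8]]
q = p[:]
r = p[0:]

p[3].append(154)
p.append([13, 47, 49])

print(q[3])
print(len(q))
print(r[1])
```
[7, 3, 8, 154]
4
[4, 2]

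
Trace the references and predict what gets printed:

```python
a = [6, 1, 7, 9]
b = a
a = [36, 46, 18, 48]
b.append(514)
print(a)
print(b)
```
[36, 46, 18, 48]
[6, 1, 7, 9, 514]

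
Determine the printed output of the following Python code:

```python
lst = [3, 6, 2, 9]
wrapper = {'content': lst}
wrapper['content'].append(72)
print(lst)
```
[3, 6, 2, 9, 72]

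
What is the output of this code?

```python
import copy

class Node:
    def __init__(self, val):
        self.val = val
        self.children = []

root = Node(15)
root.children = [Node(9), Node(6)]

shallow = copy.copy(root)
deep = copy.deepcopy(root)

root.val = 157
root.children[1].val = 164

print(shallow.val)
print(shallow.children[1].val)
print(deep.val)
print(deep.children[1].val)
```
15
164
15
6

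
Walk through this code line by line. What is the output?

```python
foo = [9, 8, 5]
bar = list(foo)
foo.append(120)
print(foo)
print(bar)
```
[9, 8, 5, 120]
[9, 8, 5]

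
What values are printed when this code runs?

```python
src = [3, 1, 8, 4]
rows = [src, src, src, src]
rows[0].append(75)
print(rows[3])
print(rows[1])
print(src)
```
[3, 1, 8, 4, 75]
[3, 1, 8, 4, 75]
[3, 1, 8, 4, 75]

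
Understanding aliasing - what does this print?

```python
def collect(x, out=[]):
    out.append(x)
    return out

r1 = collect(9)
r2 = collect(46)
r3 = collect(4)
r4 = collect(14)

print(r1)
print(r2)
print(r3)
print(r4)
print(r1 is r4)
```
[9, 46, 4, 14]
[9, 46, 4, 14]
[9, 46, 4, 14]
[9, 46, 4, 14]
True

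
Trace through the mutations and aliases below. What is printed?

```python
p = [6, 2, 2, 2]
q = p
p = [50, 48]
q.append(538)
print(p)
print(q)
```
[50, 48]
[6, 2, 2, 2, 538]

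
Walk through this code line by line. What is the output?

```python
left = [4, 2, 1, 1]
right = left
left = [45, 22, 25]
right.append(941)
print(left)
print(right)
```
[45, 22, 25]
[4, 2, 1, 1, 941]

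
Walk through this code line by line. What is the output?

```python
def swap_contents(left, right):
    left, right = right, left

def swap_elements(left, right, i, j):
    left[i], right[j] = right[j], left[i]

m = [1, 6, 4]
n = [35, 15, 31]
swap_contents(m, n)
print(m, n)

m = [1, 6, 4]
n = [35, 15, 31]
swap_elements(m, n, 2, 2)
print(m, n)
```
[1, 6, 4] [35, 15, 31]
[1, 6, 31] [35, 15, 4]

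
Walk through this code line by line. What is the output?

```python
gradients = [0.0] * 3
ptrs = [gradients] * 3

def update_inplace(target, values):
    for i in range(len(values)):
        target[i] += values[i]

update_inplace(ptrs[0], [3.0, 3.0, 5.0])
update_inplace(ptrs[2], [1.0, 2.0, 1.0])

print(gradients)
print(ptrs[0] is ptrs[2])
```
[4.0, 5.0, 6.0]
True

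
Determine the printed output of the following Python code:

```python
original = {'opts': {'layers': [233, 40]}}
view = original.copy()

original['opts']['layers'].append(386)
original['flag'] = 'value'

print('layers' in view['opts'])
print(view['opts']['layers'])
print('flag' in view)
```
True
[233, 40, 386]
False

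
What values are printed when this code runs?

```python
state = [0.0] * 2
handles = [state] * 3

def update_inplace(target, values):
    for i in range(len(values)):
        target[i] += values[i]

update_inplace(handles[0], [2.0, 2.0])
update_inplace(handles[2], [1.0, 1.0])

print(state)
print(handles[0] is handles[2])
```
[3.0, 3.0]
True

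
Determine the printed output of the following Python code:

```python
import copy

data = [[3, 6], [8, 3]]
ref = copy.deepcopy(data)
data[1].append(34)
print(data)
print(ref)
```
[[3, 6], [8, 3, 34]]
[[3, 6], [8, 3]]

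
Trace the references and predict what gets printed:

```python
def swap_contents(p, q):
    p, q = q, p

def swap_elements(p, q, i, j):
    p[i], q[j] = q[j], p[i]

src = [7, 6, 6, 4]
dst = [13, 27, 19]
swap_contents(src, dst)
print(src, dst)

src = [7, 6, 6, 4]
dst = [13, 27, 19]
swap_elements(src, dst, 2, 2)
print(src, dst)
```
[7, 6, 6, 4] [13, 27, 19]
[7, 6, 19, 4] [13, 27, 6]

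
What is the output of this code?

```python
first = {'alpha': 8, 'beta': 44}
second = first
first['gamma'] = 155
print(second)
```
{'alpha': 8, 'beta': 44, 'gamma': 155}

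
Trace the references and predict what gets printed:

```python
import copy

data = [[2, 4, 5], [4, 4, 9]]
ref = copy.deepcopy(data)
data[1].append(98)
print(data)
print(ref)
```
[[2, 4, 5], [4, 4, 9, 98]]
[[2, 4, 5], [4, 4, 9]]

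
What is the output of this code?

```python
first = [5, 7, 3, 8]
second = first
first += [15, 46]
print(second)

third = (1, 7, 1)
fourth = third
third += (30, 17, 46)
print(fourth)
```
[5, 7, 3, 8, 15, 46]
(1, 7, 1)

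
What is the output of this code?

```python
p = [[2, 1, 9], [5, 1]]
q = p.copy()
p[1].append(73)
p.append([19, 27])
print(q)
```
[[2, 1, 9], [5, 1, 73]]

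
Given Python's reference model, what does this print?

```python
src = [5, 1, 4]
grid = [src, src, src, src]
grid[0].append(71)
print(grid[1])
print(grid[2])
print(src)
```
[5, 1, 4, 71]
[5, 1, 4, 71]
[5, 1, 4, 71]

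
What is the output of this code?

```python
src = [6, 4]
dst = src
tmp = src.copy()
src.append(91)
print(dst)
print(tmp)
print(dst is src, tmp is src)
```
[6, 4, 91]
[6, 4]
True False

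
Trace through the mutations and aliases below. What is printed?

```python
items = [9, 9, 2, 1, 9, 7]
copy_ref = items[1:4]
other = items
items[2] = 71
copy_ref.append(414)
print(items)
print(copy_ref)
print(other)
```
[9, 9, 71, 1, 9, 7]
[9, 2, 1, 414]
[9, 9, 71, 1, 9, 7]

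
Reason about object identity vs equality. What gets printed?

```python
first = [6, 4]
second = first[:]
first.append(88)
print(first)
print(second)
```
[6, 4, 88]
[6, 4]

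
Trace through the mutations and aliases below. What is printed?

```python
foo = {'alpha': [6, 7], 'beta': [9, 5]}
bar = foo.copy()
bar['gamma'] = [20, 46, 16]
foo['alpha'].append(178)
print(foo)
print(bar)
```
{'alpha': [6, 7, 178], 'beta': [9, 5]}
{'alpha': [6, 7, 178], 'beta': [9, 5], 'gamma': [20, 46, 16]}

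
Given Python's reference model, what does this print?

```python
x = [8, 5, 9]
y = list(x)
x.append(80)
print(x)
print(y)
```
[8, 5, 9, 80]
[8, 5, 9]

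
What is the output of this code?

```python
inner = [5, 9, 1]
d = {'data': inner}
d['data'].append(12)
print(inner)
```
[5, 9, 1, 12]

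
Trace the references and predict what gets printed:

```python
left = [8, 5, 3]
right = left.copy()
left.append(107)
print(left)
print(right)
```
[8, 5, 3, 107]
[8, 5, 3]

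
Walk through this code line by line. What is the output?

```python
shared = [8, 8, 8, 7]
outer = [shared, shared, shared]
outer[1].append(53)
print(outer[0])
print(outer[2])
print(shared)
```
[8, 8, 8, 7, 53]
[8, 8, 8, 7, 53]
[8, 8, 8, 7, 53]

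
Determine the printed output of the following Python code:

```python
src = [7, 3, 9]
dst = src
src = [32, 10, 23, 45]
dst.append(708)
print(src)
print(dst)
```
[32, 10, 23, 45]
[7, 3, 9, 708]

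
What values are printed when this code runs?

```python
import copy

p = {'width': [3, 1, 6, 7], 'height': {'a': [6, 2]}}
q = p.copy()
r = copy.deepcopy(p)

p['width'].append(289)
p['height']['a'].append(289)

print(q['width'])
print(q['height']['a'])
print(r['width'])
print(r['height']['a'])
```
[3, 1, 6, 7, 289]
[6, 2, 289]
[3, 1, 6, 7]
[6, 2]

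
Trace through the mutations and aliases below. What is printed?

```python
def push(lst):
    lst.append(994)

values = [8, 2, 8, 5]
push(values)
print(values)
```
[8, 2, 8, 5, 994]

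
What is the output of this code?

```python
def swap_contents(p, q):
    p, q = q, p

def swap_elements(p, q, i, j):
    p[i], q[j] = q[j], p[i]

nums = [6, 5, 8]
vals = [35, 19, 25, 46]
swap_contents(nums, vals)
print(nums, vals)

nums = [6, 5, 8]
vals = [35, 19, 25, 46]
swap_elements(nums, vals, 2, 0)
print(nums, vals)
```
[6, 5, 8] [35, 19, 25, 46]
[6, 5, 35] [8, 19, 25, 46]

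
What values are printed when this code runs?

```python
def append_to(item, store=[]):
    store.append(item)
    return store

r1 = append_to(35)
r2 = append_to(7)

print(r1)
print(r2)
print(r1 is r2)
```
[35, 7]
[35, 7]
True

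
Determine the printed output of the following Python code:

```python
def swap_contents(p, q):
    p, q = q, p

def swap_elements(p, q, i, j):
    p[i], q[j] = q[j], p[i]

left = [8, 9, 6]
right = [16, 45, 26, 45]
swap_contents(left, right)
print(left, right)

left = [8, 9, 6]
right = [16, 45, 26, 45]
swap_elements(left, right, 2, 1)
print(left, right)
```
[8, 9, 6] [16, 45, 26, 45]
[8, 9, 45] [16, 6, 26, 45]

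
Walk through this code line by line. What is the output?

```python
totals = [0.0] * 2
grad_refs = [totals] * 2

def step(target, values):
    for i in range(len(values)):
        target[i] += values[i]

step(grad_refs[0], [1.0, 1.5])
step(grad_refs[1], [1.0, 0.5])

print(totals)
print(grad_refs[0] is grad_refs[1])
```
[2.0, 2.0]
True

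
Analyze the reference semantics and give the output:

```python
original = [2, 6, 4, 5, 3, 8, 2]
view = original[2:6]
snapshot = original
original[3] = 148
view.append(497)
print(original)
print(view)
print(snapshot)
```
[2, 6, 4, 148, 3, 8, 2]
[4, 5, 3, 8, 497]
[2, 6, 4, 148, 3, 8, 2]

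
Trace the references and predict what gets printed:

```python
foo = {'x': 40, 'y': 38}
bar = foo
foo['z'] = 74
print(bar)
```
{'x': 40, 'y': 38, 'z': 74}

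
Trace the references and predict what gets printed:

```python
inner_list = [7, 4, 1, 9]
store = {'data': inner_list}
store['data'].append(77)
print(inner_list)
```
[7, 4, 1, 9, 77]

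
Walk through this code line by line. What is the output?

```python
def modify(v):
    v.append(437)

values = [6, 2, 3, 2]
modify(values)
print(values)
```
[6, 2, 3, 2, 437]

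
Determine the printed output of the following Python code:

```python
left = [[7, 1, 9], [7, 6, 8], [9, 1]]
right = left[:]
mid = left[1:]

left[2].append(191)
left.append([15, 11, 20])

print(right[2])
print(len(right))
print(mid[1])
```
[9, 1, 191]
3
[9, 1, 191]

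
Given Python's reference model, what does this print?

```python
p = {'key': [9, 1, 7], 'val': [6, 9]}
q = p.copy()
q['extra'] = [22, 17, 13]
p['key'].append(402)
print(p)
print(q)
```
{'key': [9, 1, 7, 402], 'val': [6, 9]}
{'key': [9, 1, 7, 402], 'val': [6, 9], 'extra': [22, 17, 13]}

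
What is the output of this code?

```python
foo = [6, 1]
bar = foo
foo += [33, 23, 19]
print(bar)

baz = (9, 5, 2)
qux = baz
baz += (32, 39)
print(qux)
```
[6, 1, 33, 23, 19]
(9, 5, 2)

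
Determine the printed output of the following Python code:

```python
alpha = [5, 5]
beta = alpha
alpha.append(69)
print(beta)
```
[5, 5, 69]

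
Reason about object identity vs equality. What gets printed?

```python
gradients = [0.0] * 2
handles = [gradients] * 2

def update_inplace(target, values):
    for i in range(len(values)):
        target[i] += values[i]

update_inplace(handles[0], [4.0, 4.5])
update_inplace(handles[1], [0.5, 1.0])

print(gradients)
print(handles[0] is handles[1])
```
[4.5, 5.5]
True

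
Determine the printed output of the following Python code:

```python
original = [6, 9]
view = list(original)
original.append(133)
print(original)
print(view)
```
[6, 9, 133]
[6, 9]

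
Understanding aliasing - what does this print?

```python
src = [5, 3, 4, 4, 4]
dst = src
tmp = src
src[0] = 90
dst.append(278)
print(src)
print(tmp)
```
[90, 3, 4, 4, 4, 278]
[90, 3, 4, 4, 4, 278]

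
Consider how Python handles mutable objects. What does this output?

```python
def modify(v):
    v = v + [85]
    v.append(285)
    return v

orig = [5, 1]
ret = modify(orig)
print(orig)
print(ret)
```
[5, 1]
[5, 1, 85, 285]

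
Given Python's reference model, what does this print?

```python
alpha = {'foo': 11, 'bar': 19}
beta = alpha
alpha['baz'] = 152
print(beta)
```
{'foo': 11, 'bar': 19, 'baz': 152}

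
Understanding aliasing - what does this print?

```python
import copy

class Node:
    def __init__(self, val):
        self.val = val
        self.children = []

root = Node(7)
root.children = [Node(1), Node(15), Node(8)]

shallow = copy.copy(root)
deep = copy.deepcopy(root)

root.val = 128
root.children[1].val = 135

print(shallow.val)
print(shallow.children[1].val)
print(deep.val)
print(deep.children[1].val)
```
7
135
7
15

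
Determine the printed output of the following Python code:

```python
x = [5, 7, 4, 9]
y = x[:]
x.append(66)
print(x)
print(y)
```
[5, 7, 4, 9, 66]
[5, 7, 4, 9]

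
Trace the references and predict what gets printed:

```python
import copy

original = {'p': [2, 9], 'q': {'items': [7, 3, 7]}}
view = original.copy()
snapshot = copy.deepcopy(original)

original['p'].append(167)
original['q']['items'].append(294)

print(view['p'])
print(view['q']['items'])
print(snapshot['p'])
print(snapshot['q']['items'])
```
[2, 9, 167]
[7, 3, 7, 294]
[2, 9]
[7, 3, 7]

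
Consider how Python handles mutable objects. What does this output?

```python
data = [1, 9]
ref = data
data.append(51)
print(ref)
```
[1, 9, 51]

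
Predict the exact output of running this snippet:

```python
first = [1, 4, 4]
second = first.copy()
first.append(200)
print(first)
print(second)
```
[1, 4, 4, 200]
[1, 4, 4]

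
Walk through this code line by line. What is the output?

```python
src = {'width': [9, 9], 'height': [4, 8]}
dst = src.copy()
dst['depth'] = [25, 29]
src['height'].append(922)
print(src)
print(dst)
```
{'width': [9, 9], 'height': [4, 8, 922]}
{'width': [9, 9], 'height': [4, 8, 922], 'depth': [25, 29]}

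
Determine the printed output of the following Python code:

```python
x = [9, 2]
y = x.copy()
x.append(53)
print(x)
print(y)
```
[9, 2, 53]
[9, 2]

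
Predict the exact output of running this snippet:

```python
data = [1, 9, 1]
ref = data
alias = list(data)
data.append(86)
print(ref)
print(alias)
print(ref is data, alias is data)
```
[1, 9, 1, 86]
[1, 9, 1]
True False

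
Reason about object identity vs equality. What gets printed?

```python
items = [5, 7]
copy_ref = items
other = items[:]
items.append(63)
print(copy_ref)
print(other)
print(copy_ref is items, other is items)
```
[5, 7, 63]
[5, 7]
True False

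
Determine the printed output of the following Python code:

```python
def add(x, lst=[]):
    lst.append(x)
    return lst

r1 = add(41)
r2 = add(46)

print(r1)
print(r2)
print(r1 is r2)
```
[41, 46]
[41, 46]
True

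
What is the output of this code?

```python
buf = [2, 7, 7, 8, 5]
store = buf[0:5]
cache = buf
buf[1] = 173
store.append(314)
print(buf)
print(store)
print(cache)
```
[2, 173, 7, 8, 5]
[2, 7, 7, 8, 5, 314]
[2, 173, 7, 8, 5]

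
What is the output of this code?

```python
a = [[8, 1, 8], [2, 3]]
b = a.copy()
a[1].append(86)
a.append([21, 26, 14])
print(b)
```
[[8, 1, 8], [2, 3, 86]]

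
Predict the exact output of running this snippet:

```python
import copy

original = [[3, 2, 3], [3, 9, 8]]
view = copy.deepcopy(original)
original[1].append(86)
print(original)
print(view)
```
[[3, 2, 3], [3, 9, 8, 86]]
[[3, 2, 3], [3, 9, 8]]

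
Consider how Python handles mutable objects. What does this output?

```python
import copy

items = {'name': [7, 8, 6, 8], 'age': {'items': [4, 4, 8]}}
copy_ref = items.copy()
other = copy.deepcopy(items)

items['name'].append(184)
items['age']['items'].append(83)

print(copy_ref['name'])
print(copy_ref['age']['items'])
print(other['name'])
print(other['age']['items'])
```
[7, 8, 6, 8, 184]
[4, 4, 8, 83]
[7, 8, 6, 8]
[4, 4, 8]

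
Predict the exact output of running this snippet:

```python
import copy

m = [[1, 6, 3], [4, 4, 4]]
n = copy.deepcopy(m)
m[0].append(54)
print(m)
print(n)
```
[[1, 6, 3, 54], [4, 4, 4]]
[[1, 6, 3], [4, 4, 4]]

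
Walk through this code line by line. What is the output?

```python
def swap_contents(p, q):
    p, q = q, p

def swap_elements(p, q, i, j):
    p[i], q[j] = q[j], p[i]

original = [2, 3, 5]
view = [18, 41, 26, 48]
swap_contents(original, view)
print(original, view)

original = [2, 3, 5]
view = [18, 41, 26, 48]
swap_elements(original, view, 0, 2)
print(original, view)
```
[2, 3, 5] [18, 41, 26, 48]
[26, 3, 5] [18, 41, 2, 48]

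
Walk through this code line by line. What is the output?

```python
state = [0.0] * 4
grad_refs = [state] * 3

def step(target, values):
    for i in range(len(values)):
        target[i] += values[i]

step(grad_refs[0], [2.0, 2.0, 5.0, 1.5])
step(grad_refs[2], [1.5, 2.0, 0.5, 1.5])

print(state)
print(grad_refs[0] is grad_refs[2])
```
[3.5, 4.0, 5.5, 3.0]
True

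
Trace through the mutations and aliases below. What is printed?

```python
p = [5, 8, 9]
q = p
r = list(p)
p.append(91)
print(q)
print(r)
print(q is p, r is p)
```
[5, 8, 9, 91]
[5, 8, 9]
True False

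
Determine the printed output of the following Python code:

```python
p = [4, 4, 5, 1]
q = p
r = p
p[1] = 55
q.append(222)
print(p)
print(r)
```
[4, 55, 5, 1, 222]
[4, 55, 5, 1, 222]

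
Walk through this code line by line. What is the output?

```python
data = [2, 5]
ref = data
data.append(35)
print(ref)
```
[2, 5, 35]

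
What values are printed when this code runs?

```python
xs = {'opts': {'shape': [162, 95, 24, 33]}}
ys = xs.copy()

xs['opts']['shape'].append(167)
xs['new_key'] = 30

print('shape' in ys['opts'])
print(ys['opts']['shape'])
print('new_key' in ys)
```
True
[162, 95, 24, 33, 167]
False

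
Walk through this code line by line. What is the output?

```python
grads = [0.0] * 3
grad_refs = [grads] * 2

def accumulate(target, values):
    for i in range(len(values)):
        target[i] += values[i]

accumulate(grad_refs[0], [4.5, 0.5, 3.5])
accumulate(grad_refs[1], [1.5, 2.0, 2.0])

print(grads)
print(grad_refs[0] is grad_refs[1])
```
[6.0, 2.5, 5.5]
True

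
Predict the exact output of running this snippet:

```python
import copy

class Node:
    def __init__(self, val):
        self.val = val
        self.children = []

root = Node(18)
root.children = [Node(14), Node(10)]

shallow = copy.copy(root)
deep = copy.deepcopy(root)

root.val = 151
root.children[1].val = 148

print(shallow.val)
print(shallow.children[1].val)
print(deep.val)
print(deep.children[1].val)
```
18
148
18
10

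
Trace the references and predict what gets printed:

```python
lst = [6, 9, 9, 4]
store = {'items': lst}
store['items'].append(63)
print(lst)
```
[6, 9, 9, 4, 63]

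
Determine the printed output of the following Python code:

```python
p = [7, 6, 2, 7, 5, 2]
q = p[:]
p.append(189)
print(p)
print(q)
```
[7, 6, 2, 7, 5, 2, 189]
[7, 6, 2, 7, 5, 2]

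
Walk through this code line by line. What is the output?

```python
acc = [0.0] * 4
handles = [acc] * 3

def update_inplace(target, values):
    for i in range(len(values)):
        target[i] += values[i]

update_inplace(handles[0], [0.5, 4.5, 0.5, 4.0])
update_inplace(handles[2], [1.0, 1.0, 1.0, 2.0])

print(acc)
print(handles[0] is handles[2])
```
[1.5, 5.5, 1.5, 6.0]
True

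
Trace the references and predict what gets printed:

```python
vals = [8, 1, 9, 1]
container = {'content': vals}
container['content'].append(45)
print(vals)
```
[8, 1, 9, 1, 45]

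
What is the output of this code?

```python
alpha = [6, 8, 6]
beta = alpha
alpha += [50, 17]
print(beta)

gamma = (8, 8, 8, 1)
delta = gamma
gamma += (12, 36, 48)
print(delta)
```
[6, 8, 6, 50, 17]
(8, 8, 8, 1)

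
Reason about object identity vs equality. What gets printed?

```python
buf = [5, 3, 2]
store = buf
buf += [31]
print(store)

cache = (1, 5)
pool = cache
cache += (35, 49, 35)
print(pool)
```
[5, 3, 2, 31]
(1, 5)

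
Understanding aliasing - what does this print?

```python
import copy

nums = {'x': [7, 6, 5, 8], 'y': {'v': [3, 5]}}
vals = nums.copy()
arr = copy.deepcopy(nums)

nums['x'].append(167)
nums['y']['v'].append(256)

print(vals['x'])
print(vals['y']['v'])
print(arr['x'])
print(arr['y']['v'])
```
[7, 6, 5, 8, 167]
[3, 5, 256]
[7, 6, 5, 8]
[3, 5]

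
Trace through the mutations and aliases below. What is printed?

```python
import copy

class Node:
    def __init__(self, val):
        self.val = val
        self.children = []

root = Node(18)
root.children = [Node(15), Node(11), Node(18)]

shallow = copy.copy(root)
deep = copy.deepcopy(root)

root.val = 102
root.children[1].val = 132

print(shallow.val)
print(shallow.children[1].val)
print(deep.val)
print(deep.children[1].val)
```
18
132
18
11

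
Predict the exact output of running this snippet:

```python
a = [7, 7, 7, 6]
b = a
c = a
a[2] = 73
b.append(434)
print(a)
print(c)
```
[7, 7, 73, 6, 434]
[7, 7, 73, 6, 434]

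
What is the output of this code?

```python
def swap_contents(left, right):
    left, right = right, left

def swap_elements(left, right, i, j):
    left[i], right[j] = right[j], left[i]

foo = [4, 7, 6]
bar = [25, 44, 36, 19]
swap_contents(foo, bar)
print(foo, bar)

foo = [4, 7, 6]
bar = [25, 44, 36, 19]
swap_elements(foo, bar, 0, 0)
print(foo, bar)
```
[4, 7, 6] [25, 44, 36, 19]
[25, 7, 6] [4, 44, 36, 19]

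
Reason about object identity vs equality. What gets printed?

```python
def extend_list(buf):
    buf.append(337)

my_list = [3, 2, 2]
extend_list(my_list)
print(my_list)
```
[3, 2, 2, 337]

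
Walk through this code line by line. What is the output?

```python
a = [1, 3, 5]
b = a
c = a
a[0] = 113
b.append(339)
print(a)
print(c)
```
[113, 3, 5, 339]
[113, 3, 5, 339]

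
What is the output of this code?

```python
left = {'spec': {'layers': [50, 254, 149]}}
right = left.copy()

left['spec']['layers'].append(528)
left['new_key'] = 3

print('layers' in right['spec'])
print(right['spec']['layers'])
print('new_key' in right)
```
True
[50, 254, 149, 528]
False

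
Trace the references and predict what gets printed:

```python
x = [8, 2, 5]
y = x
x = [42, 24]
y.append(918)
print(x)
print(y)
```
[42, 24]
[8, 2, 5, 918]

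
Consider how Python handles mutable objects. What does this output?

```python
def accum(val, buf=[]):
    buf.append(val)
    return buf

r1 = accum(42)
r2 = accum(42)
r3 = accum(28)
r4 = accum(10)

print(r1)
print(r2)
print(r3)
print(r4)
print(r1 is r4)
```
[42, 42, 28, 10]
[42, 42, 28, 10]
[42, 42, 28, 10]
[42, 42, 28, 10]
True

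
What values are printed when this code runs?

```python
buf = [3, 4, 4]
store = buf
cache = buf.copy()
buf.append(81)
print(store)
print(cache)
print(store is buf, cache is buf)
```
[3, 4, 4, 81]
[3, 4, 4]
True False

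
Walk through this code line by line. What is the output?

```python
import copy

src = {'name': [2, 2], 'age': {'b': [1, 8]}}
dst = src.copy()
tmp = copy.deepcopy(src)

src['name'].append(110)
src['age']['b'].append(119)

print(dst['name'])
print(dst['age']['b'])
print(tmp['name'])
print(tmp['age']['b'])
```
[2, 2, 110]
[1, 8, 119]
[2, 2]
[1, 8]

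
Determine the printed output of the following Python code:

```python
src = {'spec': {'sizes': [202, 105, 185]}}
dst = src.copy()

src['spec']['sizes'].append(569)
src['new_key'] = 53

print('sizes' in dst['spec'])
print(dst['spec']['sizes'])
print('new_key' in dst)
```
True
[202, 105, 185, 569]
False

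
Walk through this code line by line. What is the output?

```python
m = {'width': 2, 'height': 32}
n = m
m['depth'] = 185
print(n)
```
{'width': 2, 'height': 32, 'depth': 185}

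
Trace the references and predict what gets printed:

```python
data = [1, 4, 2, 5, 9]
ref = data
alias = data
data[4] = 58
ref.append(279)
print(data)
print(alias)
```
[1, 4, 2, 5, 58, 279]
[1, 4, 2, 5, 58, 279]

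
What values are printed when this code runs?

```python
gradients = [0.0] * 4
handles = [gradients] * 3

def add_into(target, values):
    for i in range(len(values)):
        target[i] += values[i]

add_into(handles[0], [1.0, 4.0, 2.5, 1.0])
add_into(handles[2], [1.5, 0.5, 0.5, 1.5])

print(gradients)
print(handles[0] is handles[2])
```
[2.5, 4.5, 3.0, 2.5]
True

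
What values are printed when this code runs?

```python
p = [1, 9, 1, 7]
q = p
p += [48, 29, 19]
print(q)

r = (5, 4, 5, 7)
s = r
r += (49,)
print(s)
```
[1, 9, 1, 7, 48, 29, 19]
(5, 4, 5, 7)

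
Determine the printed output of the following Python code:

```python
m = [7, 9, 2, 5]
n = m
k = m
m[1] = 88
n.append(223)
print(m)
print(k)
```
[7, 88, 2, 5, 223]
[7, 88, 2, 5, 223]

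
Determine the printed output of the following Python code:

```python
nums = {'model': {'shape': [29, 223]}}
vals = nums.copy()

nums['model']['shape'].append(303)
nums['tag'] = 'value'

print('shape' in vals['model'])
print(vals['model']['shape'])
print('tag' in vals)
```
True
[29, 223, 303]
False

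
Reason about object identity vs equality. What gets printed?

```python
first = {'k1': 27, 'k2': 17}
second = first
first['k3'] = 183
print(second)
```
{'k1': 27, 'k2': 17, 'k3': 183}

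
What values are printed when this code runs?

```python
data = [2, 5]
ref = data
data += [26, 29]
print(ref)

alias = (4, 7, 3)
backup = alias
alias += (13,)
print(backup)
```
[2, 5, 26, 29]
(4, 7, 3)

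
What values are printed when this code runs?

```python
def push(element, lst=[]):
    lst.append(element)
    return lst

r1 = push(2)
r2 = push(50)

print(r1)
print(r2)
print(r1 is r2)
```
[2, 50]
[2, 50]
True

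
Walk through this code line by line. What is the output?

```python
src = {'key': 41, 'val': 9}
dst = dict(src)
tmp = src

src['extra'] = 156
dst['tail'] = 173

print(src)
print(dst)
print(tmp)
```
{'key': 41, 'val': 9, 'extra': 156}
{'key': 41, 'val': 9, 'tail': 173}
{'key': 41, 'val': 9, 'extra': 156}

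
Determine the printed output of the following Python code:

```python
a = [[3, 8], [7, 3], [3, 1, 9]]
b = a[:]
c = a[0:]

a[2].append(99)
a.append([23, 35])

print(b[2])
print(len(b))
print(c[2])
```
[3, 1, 9, 99]
3
[3, 1, 9, 99]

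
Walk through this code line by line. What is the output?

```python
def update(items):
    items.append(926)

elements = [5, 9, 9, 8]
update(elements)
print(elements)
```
[5, 9, 9, 8, 926]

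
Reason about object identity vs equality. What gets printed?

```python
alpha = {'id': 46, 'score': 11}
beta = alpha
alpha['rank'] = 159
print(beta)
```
{'id': 46, 'score': 11, 'rank': 159}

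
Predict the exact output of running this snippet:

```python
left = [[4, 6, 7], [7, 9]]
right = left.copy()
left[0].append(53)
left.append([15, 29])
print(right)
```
[[4, 6, 7, 53], [7, 9]]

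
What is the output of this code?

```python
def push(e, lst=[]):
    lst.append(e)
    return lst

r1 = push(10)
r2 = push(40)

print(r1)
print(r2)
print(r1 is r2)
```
[10, 40]
[10, 40]
True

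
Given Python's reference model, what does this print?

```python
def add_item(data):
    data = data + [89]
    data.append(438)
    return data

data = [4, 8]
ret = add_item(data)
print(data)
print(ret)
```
[4, 8]
[4, 8, 89, 438]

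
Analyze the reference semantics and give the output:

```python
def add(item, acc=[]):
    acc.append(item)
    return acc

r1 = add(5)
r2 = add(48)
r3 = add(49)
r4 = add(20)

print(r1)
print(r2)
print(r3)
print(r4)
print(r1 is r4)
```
[5, 48, 49, 20]
[5, 48, 49, 20]
[5, 48, 49, 20]
[5, 48, 49, 20]
True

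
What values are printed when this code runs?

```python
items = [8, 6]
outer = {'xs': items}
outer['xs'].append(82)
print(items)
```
[8, 6, 82]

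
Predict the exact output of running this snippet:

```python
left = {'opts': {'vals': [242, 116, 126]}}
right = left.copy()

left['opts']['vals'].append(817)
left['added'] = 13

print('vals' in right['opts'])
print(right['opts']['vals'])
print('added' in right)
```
True
[242, 116, 126, 817]
False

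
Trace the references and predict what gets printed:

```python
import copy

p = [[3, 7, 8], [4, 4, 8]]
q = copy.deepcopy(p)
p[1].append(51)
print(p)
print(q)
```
[[3, 7, 8], [4, 4, 8, 51]]
[[3, 7, 8], [4, 4, 8]]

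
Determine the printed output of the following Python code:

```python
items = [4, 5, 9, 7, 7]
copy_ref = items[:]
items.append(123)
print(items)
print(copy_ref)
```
[4, 5, 9, 7, 7, 123]
[4, 5, 9, 7, 7]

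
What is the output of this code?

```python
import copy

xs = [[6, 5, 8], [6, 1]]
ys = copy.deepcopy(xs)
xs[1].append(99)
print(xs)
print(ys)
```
[[6, 5, 8], [6, 1, 99]]
[[6, 5, 8], [6, 1]]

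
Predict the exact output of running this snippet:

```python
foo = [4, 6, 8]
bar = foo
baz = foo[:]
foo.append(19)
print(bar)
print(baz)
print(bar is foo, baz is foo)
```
[4, 6, 8, 19]
[4, 6, 8]
True False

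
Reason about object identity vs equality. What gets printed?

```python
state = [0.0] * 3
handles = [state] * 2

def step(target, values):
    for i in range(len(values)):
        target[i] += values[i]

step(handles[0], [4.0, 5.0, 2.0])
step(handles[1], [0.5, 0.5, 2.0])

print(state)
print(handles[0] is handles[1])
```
[4.5, 5.5, 4.0]
True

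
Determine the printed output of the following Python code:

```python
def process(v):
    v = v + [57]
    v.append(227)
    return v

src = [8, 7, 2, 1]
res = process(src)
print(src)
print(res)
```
[8, 7, 2, 1]
[8, 7, 2, 1, 57, 227]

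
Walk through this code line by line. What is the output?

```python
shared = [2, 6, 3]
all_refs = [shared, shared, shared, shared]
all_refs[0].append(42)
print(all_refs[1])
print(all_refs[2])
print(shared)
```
[2, 6, 3, 42]
[2, 6, 3, 42]
[2, 6, 3, 42]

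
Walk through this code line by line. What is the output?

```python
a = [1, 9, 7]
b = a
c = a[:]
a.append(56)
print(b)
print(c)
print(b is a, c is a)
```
[1, 9, 7, 56]
[1, 9, 7]
True False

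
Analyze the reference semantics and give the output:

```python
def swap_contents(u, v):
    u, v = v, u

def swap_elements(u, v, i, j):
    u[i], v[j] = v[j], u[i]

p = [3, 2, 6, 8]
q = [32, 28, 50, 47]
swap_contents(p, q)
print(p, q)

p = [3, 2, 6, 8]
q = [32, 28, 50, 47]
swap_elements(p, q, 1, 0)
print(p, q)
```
[3, 2, 6, 8] [32, 28, 50, 47]
[3, 32, 6, 8] [2, 28, 50, 47]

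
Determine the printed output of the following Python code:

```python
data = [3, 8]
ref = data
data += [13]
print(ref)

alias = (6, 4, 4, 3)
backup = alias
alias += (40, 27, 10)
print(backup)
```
[3, 8, 13]
(6, 4, 4, 3)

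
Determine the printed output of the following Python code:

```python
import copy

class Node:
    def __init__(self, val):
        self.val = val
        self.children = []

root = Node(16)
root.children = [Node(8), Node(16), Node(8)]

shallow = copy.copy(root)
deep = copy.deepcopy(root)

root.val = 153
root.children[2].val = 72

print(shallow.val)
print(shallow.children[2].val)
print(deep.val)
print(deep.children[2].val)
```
16
72
16
8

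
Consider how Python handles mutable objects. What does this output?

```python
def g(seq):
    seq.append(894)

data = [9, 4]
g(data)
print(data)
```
[9, 4, 894]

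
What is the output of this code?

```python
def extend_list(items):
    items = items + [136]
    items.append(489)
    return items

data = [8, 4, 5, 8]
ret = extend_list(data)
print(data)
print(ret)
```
[8, 4, 5, 8]
[8, 4, 5, 8, 136, 489]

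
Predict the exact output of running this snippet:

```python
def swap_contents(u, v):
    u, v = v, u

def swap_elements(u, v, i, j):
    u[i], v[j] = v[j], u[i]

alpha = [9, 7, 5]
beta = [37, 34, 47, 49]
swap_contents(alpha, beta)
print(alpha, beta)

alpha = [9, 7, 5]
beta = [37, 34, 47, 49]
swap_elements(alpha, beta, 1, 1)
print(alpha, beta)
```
[9, 7, 5] [37, 34, 47, 49]
[9, 34, 5] [37, 7, 47, 49]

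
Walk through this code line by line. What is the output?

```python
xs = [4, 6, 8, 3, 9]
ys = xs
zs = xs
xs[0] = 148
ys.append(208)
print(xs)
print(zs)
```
[148, 6, 8, 3, 9, 208]
[148, 6, 8, 3, 9, 208]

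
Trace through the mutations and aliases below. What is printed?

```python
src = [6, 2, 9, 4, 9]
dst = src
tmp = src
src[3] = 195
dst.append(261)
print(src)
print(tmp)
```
[6, 2, 9, 195, 9, 261]
[6, 2, 9, 195, 9, 261]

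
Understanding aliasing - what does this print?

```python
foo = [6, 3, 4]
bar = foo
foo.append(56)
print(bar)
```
[6, 3, 4, 56]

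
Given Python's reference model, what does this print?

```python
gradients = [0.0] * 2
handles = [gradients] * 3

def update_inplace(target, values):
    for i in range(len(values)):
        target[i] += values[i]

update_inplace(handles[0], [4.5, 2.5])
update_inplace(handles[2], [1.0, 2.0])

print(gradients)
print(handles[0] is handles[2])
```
[5.5, 4.5]
True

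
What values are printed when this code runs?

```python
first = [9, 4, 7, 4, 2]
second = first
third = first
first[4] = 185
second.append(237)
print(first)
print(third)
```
[9, 4, 7, 4, 185, 237]
[9, 4, 7, 4, 185, 237]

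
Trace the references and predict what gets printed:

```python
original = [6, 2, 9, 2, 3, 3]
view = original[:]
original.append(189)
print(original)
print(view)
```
[6, 2, 9, 2, 3, 3, 189]
[6, 2, 9, 2, 3, 3]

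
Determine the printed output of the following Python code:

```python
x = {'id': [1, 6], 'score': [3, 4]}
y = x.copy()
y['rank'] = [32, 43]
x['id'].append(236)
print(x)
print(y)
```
{'id': [1, 6, 236], 'score': [3, 4]}
{'id': [1, 6, 236], 'score': [3, 4], 'rank': [32, 43]}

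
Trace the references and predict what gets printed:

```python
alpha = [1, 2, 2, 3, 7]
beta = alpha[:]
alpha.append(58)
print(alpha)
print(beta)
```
[1, 2, 2, 3, 7, 58]
[1, 2, 2, 3, 7]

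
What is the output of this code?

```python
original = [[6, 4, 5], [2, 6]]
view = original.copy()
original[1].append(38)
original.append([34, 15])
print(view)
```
[[6, 4, 5], [2, 6, 38]]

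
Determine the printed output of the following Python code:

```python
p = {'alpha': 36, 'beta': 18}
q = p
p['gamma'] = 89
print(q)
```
{'alpha': 36, 'beta': 18, 'gamma': 89}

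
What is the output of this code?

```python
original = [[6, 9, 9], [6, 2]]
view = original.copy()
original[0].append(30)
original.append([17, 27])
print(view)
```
[[6, 9, 9, 30], [6, 2]]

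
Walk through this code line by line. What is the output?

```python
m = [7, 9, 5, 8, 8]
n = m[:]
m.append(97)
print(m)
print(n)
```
[7, 9, 5, 8, 8, 97]
[7, 9, 5, 8, 8]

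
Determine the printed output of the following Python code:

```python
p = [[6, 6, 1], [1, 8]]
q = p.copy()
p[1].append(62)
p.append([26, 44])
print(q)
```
[[6, 6, 1], [1, 8, 62]]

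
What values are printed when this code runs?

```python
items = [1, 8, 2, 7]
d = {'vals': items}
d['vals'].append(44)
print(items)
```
[1, 8, 2, 7, 44]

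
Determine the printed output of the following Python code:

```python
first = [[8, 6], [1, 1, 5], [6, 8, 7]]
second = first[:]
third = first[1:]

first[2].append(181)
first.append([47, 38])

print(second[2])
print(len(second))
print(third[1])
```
[6, 8, 7, 181]
3
[6, 8, 7, 181]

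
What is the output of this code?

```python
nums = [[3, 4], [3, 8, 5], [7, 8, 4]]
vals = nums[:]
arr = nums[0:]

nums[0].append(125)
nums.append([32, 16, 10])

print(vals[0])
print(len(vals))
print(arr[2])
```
[3, 4, 125]
3
[7, 8, 4]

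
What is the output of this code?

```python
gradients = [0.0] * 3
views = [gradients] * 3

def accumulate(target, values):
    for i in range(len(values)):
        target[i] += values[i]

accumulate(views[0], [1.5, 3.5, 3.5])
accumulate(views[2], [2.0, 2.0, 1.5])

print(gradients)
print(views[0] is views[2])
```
[3.5, 5.5, 5.0]
True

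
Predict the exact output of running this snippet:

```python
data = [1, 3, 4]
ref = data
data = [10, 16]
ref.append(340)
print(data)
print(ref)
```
[10, 16]
[1, 3, 4, 340]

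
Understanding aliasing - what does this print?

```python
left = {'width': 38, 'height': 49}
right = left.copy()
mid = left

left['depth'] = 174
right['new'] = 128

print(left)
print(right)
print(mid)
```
{'width': 38, 'height': 49, 'depth': 174}
{'width': 38, 'height': 49, 'new': 128}
{'width': 38, 'height': 49, 'depth': 174}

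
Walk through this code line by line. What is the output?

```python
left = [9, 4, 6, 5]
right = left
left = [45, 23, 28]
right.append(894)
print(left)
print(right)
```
[45, 23, 28]
[9, 4, 6, 5, 894]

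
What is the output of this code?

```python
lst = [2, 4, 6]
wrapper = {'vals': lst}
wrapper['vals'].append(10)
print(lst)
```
[2, 4, 6, 10]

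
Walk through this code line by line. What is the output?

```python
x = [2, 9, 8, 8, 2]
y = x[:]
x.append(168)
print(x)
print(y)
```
[2, 9, 8, 8, 2, 168]
[2, 9, 8, 8, 2]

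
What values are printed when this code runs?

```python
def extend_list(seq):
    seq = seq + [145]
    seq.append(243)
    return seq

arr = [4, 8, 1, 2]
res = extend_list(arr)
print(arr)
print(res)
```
[4, 8, 1, 2]
[4, 8, 1, 2, 145, 243]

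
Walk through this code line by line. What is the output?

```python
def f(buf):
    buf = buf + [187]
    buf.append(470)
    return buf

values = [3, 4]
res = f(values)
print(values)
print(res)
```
[3, 4]
[3, 4, 187, 470]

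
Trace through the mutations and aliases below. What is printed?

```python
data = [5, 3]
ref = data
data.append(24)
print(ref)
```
[5, 3, 24]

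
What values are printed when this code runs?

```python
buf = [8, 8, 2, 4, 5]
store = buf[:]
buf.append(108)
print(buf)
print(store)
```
[8, 8, 2, 4, 5, 108]
[8, 8, 2, 4, 5]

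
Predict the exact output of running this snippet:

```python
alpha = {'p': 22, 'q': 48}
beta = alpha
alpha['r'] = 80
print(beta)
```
{'p': 22, 'q': 48, 'r': 80}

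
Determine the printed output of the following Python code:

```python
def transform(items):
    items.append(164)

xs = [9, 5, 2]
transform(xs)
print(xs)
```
[9, 5, 2, 164]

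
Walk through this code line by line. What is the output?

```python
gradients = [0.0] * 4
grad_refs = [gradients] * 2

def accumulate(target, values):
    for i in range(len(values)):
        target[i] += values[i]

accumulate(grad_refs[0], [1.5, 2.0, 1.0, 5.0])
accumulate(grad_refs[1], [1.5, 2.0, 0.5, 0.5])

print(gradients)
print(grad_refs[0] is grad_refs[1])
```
[3.0, 4.0, 1.5, 5.5]
True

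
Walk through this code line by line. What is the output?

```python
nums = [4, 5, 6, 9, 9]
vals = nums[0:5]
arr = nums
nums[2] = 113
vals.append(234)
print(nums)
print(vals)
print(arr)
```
[4, 5, 113, 9, 9]
[4, 5, 6, 9, 9, 234]
[4, 5, 113, 9, 9]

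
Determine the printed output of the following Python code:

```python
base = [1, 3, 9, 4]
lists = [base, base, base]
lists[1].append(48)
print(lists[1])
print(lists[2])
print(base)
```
[1, 3, 9, 4, 48]
[1, 3, 9, 4, 48]
[1, 3, 9, 4, 48]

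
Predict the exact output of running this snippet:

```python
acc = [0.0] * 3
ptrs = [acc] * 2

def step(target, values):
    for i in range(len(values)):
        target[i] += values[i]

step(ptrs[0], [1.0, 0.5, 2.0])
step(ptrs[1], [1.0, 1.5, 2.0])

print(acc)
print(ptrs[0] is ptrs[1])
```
[2.0, 2.0, 4.0]
True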